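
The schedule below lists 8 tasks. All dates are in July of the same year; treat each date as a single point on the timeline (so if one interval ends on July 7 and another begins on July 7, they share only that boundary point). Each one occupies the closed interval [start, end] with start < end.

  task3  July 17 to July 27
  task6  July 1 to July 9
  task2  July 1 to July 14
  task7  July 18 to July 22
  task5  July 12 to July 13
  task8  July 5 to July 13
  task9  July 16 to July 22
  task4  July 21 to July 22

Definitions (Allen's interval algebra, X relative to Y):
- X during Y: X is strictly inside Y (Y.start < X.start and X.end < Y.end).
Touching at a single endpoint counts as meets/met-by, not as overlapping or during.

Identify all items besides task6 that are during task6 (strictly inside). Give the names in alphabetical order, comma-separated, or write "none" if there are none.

Target task6 = [July 1, July 9].
task2 [July 1, July 14] → started-by → no.
task3 [July 17, July 27] → after → no.
task4 [July 21, July 22] → after → no.
task5 [July 12, July 13] → after → no.
task7 [July 18, July 22] → after → no.
task8 [July 5, July 13] → overlapped-by → no.
task9 [July 16, July 22] → after → no.
Result: none.

none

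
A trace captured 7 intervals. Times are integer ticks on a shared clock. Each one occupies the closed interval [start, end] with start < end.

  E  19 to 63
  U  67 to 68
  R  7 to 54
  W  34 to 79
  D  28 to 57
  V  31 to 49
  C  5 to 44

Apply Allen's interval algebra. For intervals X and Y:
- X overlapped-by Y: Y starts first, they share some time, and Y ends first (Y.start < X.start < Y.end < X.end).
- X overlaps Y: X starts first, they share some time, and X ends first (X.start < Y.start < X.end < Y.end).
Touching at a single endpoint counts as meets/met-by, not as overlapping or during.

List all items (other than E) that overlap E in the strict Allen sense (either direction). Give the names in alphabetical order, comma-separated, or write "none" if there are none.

Target E = [19, 63].
C [5, 44] → overlaps → yes.
D [28, 57] → during → no.
R [7, 54] → overlaps → yes.
U [67, 68] → after → no.
V [31, 49] → during → no.
W [34, 79] → overlapped-by → yes.
Result: C, R, W.

C, R, W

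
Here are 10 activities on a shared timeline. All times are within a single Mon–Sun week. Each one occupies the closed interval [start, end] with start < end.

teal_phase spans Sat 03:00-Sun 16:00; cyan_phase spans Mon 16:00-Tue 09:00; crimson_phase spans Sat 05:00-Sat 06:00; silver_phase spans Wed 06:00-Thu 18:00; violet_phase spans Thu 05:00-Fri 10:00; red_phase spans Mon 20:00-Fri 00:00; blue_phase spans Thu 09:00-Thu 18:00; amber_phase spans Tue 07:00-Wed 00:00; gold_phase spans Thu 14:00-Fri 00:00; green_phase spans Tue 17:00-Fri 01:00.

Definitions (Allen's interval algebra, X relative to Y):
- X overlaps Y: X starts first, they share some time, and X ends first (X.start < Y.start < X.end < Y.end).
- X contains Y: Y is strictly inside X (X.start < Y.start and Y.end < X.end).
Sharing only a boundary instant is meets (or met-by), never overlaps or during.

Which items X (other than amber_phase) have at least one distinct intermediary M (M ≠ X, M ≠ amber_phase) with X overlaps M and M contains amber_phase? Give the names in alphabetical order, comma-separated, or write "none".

cyan_phase

Target amber_phase = [Tue 07:00, Wed 00:00].
Intermediaries M with M contains amber_phase: red_phase.
Via red_phase — items with X overlaps red_phase: cyan_phase.
Union: cyan_phase.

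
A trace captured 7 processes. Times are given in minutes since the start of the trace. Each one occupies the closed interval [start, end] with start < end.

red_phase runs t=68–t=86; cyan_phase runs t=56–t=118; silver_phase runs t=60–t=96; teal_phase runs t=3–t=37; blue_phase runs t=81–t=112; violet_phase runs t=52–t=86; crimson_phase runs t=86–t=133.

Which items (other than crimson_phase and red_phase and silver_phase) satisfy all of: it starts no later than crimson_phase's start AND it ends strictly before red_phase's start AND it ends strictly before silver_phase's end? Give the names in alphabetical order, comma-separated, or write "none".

teal_phase

Conditions: its start is no later than crimson_phase's start (X.start <= t=86) AND its end is strictly before red_phase's start (X.end < t=68) AND its end is strictly before silver_phase's end (X.end < t=96).
blue_phase: start t=81 <= t=86? ✓; end t=112 < t=68? ✗; end t=112 < t=96? ✗ → no.
cyan_phase: start t=56 <= t=86? ✓; end t=118 < t=68? ✗; end t=118 < t=96? ✗ → no.
teal_phase: start t=3 <= t=86? ✓; end t=37 < t=68? ✓; end t=37 < t=96? ✓ → yes.
violet_phase: start t=52 <= t=86? ✓; end t=86 < t=68? ✗; end t=86 < t=96? ✓ → no.
Result: teal_phase.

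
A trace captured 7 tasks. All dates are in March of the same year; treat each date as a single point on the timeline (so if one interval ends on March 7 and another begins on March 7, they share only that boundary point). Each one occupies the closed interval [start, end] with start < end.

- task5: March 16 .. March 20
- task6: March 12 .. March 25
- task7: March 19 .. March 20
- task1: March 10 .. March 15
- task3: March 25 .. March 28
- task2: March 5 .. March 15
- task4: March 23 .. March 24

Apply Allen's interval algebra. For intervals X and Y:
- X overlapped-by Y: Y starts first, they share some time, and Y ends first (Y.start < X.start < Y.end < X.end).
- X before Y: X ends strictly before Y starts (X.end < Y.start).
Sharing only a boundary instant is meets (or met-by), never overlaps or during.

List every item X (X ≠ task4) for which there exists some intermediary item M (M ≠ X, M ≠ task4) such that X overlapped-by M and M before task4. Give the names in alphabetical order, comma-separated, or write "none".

task6

Target task4 = [March 23, March 24].
Intermediaries M with M before task4: task1, task2, task5, task7.
Via task1 — items with X overlapped-by task1: task6.
Via task2 — items with X overlapped-by task2: task6.
Via task5 — items with X overlapped-by task5: none.
Via task7 — items with X overlapped-by task7: none.
Union: task6.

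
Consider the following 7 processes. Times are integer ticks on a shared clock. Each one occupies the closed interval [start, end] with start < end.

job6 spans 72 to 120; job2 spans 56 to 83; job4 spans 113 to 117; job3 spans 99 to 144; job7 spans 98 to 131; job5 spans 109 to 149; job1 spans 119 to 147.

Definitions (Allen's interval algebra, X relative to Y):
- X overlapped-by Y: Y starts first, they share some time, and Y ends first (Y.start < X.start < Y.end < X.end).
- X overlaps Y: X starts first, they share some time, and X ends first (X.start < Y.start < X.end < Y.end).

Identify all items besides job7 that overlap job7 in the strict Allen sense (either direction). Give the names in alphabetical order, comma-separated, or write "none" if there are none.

Target job7 = [98, 131].
job1 [119, 147] → overlapped-by → yes.
job2 [56, 83] → before → no.
job3 [99, 144] → overlapped-by → yes.
job4 [113, 117] → during → no.
job5 [109, 149] → overlapped-by → yes.
job6 [72, 120] → overlaps → yes.
Result: job1, job3, job5, job6.

job1, job3, job5, job6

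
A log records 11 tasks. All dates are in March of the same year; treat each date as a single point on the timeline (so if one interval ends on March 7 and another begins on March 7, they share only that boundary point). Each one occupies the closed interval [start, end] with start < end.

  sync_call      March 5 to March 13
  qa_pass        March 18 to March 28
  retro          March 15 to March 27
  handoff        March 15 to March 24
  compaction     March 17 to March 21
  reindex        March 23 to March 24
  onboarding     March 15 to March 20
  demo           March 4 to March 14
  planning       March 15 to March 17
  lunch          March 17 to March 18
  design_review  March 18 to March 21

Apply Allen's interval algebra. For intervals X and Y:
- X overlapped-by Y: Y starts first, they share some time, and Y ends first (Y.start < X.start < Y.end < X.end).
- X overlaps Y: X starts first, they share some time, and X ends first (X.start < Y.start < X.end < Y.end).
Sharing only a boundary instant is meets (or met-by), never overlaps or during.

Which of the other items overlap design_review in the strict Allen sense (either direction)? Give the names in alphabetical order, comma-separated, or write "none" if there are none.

Target design_review = [March 18, March 21].
compaction [March 17, March 21] → finished-by → no.
demo [March 4, March 14] → before → no.
handoff [March 15, March 24] → contains → no.
lunch [March 17, March 18] → meets → no.
onboarding [March 15, March 20] → overlaps → yes.
planning [March 15, March 17] → before → no.
qa_pass [March 18, March 28] → started-by → no.
reindex [March 23, March 24] → after → no.
retro [March 15, March 27] → contains → no.
sync_call [March 5, March 13] → before → no.
Result: onboarding.

onboarding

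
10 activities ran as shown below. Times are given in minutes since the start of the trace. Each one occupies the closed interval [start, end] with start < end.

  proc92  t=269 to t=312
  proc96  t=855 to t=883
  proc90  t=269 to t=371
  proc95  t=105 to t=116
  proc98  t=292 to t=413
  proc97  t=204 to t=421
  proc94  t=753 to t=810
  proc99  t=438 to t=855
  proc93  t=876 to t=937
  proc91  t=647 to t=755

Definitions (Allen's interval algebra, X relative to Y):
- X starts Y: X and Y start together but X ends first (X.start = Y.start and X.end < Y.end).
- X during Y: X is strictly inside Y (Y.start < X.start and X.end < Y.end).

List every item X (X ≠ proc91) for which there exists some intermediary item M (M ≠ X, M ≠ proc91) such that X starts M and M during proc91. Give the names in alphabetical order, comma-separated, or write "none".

none

Target proc91 = [t=647, t=755].
Intermediaries M with M during proc91: none.
Union: none.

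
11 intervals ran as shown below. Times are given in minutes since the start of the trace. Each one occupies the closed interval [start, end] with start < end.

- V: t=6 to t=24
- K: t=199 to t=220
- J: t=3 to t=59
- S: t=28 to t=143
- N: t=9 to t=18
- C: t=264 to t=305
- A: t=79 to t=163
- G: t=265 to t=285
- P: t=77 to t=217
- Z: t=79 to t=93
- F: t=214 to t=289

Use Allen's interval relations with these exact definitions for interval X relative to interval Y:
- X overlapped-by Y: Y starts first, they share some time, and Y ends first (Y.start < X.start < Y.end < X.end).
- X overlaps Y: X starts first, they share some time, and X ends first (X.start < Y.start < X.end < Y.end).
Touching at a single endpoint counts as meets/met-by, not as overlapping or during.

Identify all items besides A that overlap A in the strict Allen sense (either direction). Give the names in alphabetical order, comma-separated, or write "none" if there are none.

S

Target A = [t=79, t=163].
C [t=264, t=305] → after → no.
F [t=214, t=289] → after → no.
G [t=265, t=285] → after → no.
J [t=3, t=59] → before → no.
K [t=199, t=220] → after → no.
N [t=9, t=18] → before → no.
P [t=77, t=217] → contains → no.
S [t=28, t=143] → overlaps → yes.
V [t=6, t=24] → before → no.
Z [t=79, t=93] → starts → no.
Result: S.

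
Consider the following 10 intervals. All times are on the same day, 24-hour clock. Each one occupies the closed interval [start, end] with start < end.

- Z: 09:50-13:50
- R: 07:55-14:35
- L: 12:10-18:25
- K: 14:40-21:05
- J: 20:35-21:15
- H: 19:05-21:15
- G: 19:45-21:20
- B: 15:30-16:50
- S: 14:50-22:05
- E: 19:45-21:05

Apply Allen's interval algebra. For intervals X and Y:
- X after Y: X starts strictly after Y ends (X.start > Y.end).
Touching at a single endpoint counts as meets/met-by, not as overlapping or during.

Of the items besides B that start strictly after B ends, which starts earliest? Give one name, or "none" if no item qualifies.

Target B = [15:30, 16:50].
E [19:45, 21:05] → after → candidate.
G [19:45, 21:20] → after → candidate.
H [19:05, 21:15] → after → candidate.
J [20:35, 21:15] → after → candidate.
K [14:40, 21:05] → contains → excluded.
L [12:10, 18:25] → contains → excluded.
R [07:55, 14:35] → before → excluded.
S [14:50, 22:05] → contains → excluded.
Z [09:50, 13:50] → before → excluded.
Among candidates, earliest start is 19:05 → H.

H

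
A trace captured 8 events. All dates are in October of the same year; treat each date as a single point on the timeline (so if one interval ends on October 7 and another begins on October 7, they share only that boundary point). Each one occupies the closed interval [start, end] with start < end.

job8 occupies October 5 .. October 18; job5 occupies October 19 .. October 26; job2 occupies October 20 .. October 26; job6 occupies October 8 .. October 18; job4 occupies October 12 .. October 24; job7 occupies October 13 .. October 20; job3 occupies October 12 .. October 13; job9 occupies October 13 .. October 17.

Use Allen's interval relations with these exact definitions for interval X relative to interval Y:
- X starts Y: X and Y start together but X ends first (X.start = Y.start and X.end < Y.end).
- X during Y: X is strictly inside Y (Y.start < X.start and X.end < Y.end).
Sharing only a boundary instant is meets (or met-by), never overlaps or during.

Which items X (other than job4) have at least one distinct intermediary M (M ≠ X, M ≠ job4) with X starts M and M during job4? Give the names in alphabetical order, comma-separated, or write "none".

Target job4 = [October 12, October 24].
Intermediaries M with M during job4: job7, job9.
Via job7 — items with X starts job7: job9.
Via job9 — items with X starts job9: none.
Union: job9.

job9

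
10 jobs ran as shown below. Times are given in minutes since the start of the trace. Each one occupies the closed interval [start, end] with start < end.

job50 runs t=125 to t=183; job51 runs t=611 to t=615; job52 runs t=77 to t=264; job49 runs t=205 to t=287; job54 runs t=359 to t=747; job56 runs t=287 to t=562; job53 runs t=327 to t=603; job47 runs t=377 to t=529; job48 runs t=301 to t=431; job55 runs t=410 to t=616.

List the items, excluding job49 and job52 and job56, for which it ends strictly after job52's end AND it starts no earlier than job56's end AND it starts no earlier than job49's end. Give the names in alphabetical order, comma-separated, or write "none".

Conditions: its end is strictly after job52's end (X.end > t=264) AND its start is no earlier than job56's end (X.start >= t=562) AND its start is no earlier than job49's end (X.start >= t=287).
job47: end t=529 > t=264? ✓; start t=377 >= t=562? ✗; start t=377 >= t=287? ✓ → no.
job48: end t=431 > t=264? ✓; start t=301 >= t=562? ✗; start t=301 >= t=287? ✓ → no.
job50: end t=183 > t=264? ✗; start t=125 >= t=562? ✗; start t=125 >= t=287? ✗ → no.
job51: end t=615 > t=264? ✓; start t=611 >= t=562? ✓; start t=611 >= t=287? ✓ → yes.
job53: end t=603 > t=264? ✓; start t=327 >= t=562? ✗; start t=327 >= t=287? ✓ → no.
job54: end t=747 > t=264? ✓; start t=359 >= t=562? ✗; start t=359 >= t=287? ✓ → no.
job55: end t=616 > t=264? ✓; start t=410 >= t=562? ✗; start t=410 >= t=287? ✓ → no.
Result: job51.

job51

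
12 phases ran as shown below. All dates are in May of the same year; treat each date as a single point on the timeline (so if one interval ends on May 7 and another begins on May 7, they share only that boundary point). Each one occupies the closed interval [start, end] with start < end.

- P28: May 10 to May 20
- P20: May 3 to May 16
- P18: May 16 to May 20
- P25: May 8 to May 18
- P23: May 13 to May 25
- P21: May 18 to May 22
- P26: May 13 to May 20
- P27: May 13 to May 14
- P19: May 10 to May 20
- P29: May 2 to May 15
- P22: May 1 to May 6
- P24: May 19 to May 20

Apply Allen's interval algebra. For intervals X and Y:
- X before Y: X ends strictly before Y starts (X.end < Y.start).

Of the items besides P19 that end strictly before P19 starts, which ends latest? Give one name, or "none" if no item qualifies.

P22

Target P19 = [May 10, May 20].
P18 [May 16, May 20] → finishes → excluded.
P20 [May 3, May 16] → overlaps → excluded.
P21 [May 18, May 22] → overlapped-by → excluded.
P22 [May 1, May 6] → before → candidate.
P23 [May 13, May 25] → overlapped-by → excluded.
P24 [May 19, May 20] → finishes → excluded.
P25 [May 8, May 18] → overlaps → excluded.
P26 [May 13, May 20] → finishes → excluded.
P27 [May 13, May 14] → during → excluded.
P28 [May 10, May 20] → equals → excluded.
P29 [May 2, May 15] → overlaps → excluded.
Among candidates, latest end is May 6 → P22.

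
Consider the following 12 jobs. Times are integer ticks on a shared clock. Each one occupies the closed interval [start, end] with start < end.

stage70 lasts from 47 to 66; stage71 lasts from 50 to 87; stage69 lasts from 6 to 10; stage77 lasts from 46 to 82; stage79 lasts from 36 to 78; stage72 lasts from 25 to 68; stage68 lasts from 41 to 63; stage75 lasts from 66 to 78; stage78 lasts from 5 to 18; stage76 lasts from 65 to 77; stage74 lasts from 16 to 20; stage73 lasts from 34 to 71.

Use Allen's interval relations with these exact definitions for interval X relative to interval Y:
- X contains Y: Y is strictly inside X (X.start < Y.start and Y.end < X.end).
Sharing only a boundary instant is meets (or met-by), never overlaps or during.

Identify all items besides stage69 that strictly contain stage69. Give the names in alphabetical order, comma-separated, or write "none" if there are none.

stage78

Target stage69 = [6, 10].
stage68 [41, 63] → after → no.
stage70 [47, 66] → after → no.
stage71 [50, 87] → after → no.
stage72 [25, 68] → after → no.
stage73 [34, 71] → after → no.
stage74 [16, 20] → after → no.
stage75 [66, 78] → after → no.
stage76 [65, 77] → after → no.
stage77 [46, 82] → after → no.
stage78 [5, 18] → contains → yes.
stage79 [36, 78] → after → no.
Result: stage78.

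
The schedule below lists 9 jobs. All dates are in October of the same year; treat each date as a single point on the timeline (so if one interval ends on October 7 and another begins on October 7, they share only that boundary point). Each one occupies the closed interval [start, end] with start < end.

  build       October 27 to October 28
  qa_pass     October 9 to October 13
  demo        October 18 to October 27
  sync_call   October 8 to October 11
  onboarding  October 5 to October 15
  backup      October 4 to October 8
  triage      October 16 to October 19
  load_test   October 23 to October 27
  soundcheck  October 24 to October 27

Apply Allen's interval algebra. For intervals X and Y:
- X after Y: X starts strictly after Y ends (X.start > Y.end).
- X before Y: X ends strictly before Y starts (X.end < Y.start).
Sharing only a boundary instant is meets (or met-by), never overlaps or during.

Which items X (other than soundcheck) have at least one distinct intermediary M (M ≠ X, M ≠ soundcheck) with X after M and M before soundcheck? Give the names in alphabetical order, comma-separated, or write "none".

build, demo, load_test, qa_pass, triage

Target soundcheck = [October 24, October 27].
Intermediaries M with M before soundcheck: backup, onboarding, qa_pass, sync_call, triage.
Via backup — items with X after backup: build, demo, load_test, qa_pass, triage.
Via onboarding — items with X after onboarding: build, demo, load_test, triage.
Via qa_pass — items with X after qa_pass: build, demo, load_test, triage.
Via sync_call — items with X after sync_call: build, demo, load_test, triage.
Via triage — items with X after triage: build, load_test.
Union: build, demo, load_test, qa_pass, triage.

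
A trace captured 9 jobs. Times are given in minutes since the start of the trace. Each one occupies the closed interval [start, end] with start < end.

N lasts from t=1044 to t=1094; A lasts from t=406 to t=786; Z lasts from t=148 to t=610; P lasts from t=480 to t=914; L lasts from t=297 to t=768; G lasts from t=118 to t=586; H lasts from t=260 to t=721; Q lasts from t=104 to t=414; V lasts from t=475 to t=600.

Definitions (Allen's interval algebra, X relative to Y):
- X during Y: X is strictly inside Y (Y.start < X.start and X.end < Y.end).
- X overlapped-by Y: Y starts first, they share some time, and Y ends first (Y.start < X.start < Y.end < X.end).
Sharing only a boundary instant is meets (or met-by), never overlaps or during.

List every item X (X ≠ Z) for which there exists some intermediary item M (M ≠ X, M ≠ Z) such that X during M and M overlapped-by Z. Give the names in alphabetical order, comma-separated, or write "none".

V

Target Z = [t=148, t=610].
Intermediaries M with M overlapped-by Z: A, H, L, P.
Via A — items with X during A: V.
Via H — items with X during H: V.
Via L — items with X during L: V.
Via P — items with X during P: none.
Union: V.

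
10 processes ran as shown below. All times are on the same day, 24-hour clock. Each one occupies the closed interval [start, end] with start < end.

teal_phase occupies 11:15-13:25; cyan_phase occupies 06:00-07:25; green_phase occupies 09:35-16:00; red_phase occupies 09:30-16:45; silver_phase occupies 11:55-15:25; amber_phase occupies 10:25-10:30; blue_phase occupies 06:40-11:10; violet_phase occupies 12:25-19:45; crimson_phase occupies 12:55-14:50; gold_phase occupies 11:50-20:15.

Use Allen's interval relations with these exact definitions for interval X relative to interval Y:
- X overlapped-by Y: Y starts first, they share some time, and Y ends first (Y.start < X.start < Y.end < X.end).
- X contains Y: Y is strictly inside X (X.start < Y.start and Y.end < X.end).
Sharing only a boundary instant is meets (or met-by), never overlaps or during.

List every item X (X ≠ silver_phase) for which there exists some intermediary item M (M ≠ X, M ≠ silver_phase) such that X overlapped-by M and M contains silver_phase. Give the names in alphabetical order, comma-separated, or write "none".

Target silver_phase = [11:55, 15:25].
Intermediaries M with M contains silver_phase: gold_phase, green_phase, red_phase.
Via gold_phase — items with X overlapped-by gold_phase: none.
Via green_phase — items with X overlapped-by green_phase: gold_phase, violet_phase.
Via red_phase — items with X overlapped-by red_phase: gold_phase, violet_phase.
Union: gold_phase, violet_phase.

gold_phase, violet_phase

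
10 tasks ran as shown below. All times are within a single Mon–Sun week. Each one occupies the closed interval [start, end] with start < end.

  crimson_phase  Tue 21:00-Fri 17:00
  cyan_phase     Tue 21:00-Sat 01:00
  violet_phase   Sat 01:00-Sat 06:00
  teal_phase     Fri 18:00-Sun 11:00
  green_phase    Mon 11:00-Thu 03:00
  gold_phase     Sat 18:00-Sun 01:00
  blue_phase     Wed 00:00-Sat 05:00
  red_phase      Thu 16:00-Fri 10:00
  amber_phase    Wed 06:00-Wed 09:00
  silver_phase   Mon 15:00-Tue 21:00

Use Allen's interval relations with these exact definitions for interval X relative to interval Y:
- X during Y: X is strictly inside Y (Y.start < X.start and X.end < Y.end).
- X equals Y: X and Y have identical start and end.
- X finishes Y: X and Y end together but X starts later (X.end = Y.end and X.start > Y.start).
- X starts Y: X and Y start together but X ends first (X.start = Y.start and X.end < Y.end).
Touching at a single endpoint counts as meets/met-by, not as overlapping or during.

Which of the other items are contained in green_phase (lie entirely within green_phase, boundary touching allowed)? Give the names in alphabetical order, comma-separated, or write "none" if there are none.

amber_phase, silver_phase

Target green_phase = [Mon 11:00, Thu 03:00].
amber_phase [Wed 06:00, Wed 09:00] → during → yes.
blue_phase [Wed 00:00, Sat 05:00] → overlapped-by → no.
crimson_phase [Tue 21:00, Fri 17:00] → overlapped-by → no.
cyan_phase [Tue 21:00, Sat 01:00] → overlapped-by → no.
gold_phase [Sat 18:00, Sun 01:00] → after → no.
red_phase [Thu 16:00, Fri 10:00] → after → no.
silver_phase [Mon 15:00, Tue 21:00] → during → yes.
teal_phase [Fri 18:00, Sun 11:00] → after → no.
violet_phase [Sat 01:00, Sat 06:00] → after → no.
Result: amber_phase, silver_phase.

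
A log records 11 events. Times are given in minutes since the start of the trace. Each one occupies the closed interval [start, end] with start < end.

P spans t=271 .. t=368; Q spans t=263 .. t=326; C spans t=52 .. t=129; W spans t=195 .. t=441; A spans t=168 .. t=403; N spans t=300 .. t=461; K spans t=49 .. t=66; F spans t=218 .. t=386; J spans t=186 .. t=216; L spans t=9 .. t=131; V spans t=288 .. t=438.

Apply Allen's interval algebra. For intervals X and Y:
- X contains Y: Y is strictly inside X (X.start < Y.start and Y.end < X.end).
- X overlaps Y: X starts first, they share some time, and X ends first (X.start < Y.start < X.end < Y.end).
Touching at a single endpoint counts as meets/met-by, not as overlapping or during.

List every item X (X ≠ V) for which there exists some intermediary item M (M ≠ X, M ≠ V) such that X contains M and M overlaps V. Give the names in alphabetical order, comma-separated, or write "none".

A, F, W

Target V = [t=288, t=438].
Intermediaries M with M overlaps V: A, F, P, Q.
Via A — items with X contains A: none.
Via F — items with X contains F: A, W.
Via P — items with X contains P: A, F, W.
Via Q — items with X contains Q: A, F, W.
Union: A, F, W.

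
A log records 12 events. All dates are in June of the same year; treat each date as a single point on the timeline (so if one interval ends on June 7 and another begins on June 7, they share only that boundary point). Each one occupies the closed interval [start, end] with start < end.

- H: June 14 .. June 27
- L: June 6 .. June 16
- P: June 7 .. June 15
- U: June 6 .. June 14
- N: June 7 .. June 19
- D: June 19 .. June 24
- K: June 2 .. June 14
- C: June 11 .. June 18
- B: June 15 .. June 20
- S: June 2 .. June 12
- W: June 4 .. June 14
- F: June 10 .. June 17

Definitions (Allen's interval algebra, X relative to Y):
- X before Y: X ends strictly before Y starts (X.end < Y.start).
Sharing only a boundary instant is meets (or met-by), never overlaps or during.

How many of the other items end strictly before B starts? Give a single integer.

4

Target B = [June 15, June 20].
C [June 11, June 18] → overlaps → no.
D [June 19, June 24] → overlapped-by → no.
F [June 10, June 17] → overlaps → no.
H [June 14, June 27] → contains → no.
K [June 2, June 14] → before → counts.
L [June 6, June 16] → overlaps → no.
N [June 7, June 19] → overlaps → no.
P [June 7, June 15] → meets → no.
S [June 2, June 12] → before → counts.
U [June 6, June 14] → before → counts.
W [June 4, June 14] → before → counts.
Total: 4.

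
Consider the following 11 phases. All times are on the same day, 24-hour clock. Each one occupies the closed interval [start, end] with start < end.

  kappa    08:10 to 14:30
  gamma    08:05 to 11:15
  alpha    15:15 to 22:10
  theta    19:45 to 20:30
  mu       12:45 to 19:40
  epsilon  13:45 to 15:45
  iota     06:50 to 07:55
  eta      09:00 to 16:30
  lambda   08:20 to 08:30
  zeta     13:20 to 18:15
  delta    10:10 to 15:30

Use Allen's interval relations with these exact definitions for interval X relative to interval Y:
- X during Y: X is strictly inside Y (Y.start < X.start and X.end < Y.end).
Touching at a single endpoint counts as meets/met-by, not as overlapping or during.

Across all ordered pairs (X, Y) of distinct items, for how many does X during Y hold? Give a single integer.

8

Checking all 110 ordered pairs for relation 'during'; matching pairs in alphabetical order:
(delta, eta): delta during eta ✓
(epsilon, eta): epsilon during eta ✓
(epsilon, mu): epsilon during mu ✓
(epsilon, zeta): epsilon during zeta ✓
(lambda, gamma): lambda during gamma ✓
(lambda, kappa): lambda during kappa ✓
(theta, alpha): theta during alpha ✓
(zeta, mu): zeta during mu ✓
Count: 8.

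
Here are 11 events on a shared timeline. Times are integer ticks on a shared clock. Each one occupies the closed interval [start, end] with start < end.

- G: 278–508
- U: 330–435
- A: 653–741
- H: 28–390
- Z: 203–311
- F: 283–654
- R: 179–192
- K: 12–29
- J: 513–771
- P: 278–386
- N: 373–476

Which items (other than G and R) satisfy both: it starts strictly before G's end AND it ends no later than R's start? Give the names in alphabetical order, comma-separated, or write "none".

Conditions: its start is strictly before G's end (X.start < 508) AND its end is no later than R's start (X.end <= 179).
A: start 653 < 508? ✗; end 741 <= 179? ✗ → no.
F: start 283 < 508? ✓; end 654 <= 179? ✗ → no.
H: start 28 < 508? ✓; end 390 <= 179? ✗ → no.
J: start 513 < 508? ✗; end 771 <= 179? ✗ → no.
K: start 12 < 508? ✓; end 29 <= 179? ✓ → yes.
N: start 373 < 508? ✓; end 476 <= 179? ✗ → no.
P: start 278 < 508? ✓; end 386 <= 179? ✗ → no.
U: start 330 < 508? ✓; end 435 <= 179? ✗ → no.
Z: start 203 < 508? ✓; end 311 <= 179? ✗ → no.
Result: K.

K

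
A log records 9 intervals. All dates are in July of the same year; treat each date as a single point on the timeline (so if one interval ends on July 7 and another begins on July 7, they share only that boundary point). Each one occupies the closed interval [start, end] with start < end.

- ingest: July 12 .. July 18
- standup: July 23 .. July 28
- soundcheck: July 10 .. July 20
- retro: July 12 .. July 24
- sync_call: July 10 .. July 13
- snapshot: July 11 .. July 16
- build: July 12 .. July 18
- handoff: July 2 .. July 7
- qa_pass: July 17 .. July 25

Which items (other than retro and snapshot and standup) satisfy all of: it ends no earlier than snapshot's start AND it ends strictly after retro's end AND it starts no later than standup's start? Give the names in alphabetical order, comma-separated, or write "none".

qa_pass

Conditions: its end is no earlier than snapshot's start (X.end >= July 11) AND its end is strictly after retro's end (X.end > July 24) AND its start is no later than standup's start (X.start <= July 23).
build: end July 18 >= July 11? ✓; end July 18 > July 24? ✗; start July 12 <= July 23? ✓ → no.
handoff: end July 7 >= July 11? ✗; end July 7 > July 24? ✗; start July 2 <= July 23? ✓ → no.
ingest: end July 18 >= July 11? ✓; end July 18 > July 24? ✗; start July 12 <= July 23? ✓ → no.
qa_pass: end July 25 >= July 11? ✓; end July 25 > July 24? ✓; start July 17 <= July 23? ✓ → yes.
soundcheck: end July 20 >= July 11? ✓; end July 20 > July 24? ✗; start July 10 <= July 23? ✓ → no.
sync_call: end July 13 >= July 11? ✓; end July 13 > July 24? ✗; start July 10 <= July 23? ✓ → no.
Result: qa_pass.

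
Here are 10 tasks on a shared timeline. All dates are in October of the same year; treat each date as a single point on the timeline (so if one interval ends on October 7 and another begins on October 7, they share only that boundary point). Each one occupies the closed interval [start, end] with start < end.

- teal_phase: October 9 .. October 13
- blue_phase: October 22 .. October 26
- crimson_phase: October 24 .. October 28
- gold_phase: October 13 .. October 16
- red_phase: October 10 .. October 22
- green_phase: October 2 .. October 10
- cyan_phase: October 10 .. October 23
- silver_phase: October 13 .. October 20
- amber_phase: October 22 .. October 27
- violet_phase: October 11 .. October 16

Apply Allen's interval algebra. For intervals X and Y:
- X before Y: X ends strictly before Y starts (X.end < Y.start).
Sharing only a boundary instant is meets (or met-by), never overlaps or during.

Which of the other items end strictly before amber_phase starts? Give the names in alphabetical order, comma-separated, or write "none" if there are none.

gold_phase, green_phase, silver_phase, teal_phase, violet_phase

Target amber_phase = [October 22, October 27].
blue_phase [October 22, October 26] → starts → no.
crimson_phase [October 24, October 28] → overlapped-by → no.
cyan_phase [October 10, October 23] → overlaps → no.
gold_phase [October 13, October 16] → before → yes.
green_phase [October 2, October 10] → before → yes.
red_phase [October 10, October 22] → meets → no.
silver_phase [October 13, October 20] → before → yes.
teal_phase [October 9, October 13] → before → yes.
violet_phase [October 11, October 16] → before → yes.
Result: gold_phase, green_phase, silver_phase, teal_phase, violet_phase.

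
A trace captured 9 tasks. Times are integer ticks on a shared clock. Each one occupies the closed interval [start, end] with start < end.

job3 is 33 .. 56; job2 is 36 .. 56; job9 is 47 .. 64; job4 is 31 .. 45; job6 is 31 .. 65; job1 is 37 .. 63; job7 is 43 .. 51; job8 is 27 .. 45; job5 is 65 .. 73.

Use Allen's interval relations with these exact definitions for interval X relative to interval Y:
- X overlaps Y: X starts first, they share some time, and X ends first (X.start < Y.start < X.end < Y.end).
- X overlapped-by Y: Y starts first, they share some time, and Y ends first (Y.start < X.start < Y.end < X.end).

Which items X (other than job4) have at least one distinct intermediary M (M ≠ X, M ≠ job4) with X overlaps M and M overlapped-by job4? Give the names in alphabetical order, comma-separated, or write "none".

Target job4 = [31, 45].
Intermediaries M with M overlapped-by job4: job1, job2, job3, job7.
Via job1 — items with X overlaps job1: job2, job3, job8.
Via job2 — items with X overlaps job2: job8.
Via job3 — items with X overlaps job3: job8.
Via job7 — items with X overlaps job7: job8.
Union: job2, job3, job8.

job2, job3, job8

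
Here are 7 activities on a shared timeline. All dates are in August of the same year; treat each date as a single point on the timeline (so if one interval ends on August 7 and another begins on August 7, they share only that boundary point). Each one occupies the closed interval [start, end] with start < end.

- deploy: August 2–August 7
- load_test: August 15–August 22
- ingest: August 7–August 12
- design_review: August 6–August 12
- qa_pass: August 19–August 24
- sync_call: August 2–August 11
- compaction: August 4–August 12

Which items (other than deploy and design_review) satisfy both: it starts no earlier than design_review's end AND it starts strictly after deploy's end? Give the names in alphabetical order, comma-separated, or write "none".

load_test, qa_pass

Conditions: its start is no earlier than design_review's end (X.start >= August 12) AND its start is strictly after deploy's end (X.start > August 7).
compaction: start August 4 >= August 12? ✗; start August 4 > August 7? ✗ → no.
ingest: start August 7 >= August 12? ✗; start August 7 > August 7? ✗ → no.
load_test: start August 15 >= August 12? ✓; start August 15 > August 7? ✓ → yes.
qa_pass: start August 19 >= August 12? ✓; start August 19 > August 7? ✓ → yes.
sync_call: start August 2 >= August 12? ✗; start August 2 > August 7? ✗ → no.
Result: load_test, qa_pass.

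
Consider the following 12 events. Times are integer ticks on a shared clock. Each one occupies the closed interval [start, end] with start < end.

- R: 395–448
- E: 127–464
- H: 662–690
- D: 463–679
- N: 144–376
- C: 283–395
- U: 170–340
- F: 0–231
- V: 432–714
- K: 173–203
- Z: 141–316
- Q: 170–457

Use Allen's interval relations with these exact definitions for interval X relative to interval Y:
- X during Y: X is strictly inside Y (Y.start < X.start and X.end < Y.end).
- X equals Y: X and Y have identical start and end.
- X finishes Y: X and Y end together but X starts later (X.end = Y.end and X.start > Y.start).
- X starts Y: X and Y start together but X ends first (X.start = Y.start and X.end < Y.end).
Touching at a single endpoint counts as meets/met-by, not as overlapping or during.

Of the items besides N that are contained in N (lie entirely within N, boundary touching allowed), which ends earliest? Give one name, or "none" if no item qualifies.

Target N = [144, 376].
C [283, 395] → overlapped-by → excluded.
D [463, 679] → after → excluded.
E [127, 464] → contains → excluded.
F [0, 231] → overlaps → excluded.
H [662, 690] → after → excluded.
K [173, 203] → during → candidate.
Q [170, 457] → overlapped-by → excluded.
R [395, 448] → after → excluded.
U [170, 340] → during → candidate.
V [432, 714] → after → excluded.
Z [141, 316] → overlaps → excluded.
Among candidates, earliest end is 203 → K.

K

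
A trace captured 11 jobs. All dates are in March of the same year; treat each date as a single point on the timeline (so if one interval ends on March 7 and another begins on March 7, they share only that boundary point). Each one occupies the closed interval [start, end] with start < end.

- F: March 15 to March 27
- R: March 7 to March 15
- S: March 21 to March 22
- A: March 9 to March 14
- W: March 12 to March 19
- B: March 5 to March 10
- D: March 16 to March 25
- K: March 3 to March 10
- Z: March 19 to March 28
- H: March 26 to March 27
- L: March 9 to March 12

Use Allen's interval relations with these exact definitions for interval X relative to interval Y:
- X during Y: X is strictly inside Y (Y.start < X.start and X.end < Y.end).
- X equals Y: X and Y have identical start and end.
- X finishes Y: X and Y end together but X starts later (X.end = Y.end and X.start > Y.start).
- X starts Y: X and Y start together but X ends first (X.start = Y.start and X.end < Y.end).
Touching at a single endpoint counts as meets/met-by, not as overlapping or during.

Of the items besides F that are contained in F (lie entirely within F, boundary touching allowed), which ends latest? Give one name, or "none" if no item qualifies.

H

Target F = [March 15, March 27].
A [March 9, March 14] → before → excluded.
B [March 5, March 10] → before → excluded.
D [March 16, March 25] → during → candidate.
H [March 26, March 27] → finishes → candidate.
K [March 3, March 10] → before → excluded.
L [March 9, March 12] → before → excluded.
R [March 7, March 15] → meets → excluded.
S [March 21, March 22] → during → candidate.
W [March 12, March 19] → overlaps → excluded.
Z [March 19, March 28] → overlapped-by → excluded.
Among candidates, latest end is March 27 → H.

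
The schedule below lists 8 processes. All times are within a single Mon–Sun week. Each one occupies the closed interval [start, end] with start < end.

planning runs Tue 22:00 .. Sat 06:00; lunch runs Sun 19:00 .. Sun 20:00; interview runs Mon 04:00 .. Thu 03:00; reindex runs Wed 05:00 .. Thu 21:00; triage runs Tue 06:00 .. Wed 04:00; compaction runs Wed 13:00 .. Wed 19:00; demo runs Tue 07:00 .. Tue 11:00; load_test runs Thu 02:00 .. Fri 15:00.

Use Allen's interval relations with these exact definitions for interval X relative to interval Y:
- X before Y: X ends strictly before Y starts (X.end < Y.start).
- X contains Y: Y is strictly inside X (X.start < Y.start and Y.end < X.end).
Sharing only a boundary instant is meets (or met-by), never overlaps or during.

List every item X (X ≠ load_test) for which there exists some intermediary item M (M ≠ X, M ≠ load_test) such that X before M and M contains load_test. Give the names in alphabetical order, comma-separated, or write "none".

demo

Target load_test = [Thu 02:00, Fri 15:00].
Intermediaries M with M contains load_test: planning.
Via planning — items with X before planning: demo.
Union: demo.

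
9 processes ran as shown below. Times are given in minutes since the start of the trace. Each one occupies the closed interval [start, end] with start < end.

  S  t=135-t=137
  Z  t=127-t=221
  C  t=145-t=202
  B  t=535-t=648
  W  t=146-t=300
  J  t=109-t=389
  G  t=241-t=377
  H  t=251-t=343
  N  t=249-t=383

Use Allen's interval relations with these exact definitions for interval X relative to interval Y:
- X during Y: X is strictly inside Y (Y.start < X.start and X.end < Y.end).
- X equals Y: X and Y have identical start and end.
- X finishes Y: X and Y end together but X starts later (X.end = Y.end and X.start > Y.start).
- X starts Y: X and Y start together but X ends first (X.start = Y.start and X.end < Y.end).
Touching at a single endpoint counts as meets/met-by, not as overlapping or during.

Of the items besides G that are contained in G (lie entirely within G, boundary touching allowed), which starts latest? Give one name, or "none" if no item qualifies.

Target G = [t=241, t=377].
B [t=535, t=648] → after → excluded.
C [t=145, t=202] → before → excluded.
H [t=251, t=343] → during → candidate.
J [t=109, t=389] → contains → excluded.
N [t=249, t=383] → overlapped-by → excluded.
S [t=135, t=137] → before → excluded.
W [t=146, t=300] → overlaps → excluded.
Z [t=127, t=221] → before → excluded.
Among candidates, latest start is t=251 → H.

H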